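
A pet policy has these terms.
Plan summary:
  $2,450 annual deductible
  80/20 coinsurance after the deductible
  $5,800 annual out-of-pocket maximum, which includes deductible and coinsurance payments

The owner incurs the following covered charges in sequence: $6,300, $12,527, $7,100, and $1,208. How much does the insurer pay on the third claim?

Claim 1 ($6,300): $2,450 to deductible, leaving $3,850; coinsurance $3,850 × 20% = $770. Cost to owner: $3,220. OOP to date $3,220. Plan pays $6,300 − $3,220 = $3,080.
Claim 2 ($12,527): deductible met; 20% of $12,527 = $2,505.40. Cost to owner: $2,505.40. OOP to date $5,725.40. Insurer: $12,527 − $2,505.40 = $10,021.60.
Claim 3 ($7,100): 20% coinsurance on $7,100 = $1,420. That would push OOP to $7,145.40, over the $5,800 cap, so owner pays $5,800 − $5,725.40 = $74.60. Insurer: $7,100 − $74.60 = $7,025.40.

$7,025.40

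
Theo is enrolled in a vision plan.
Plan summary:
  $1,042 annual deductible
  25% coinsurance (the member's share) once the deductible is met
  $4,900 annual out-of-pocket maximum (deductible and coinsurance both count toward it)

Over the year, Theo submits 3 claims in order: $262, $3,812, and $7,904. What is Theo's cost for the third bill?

Claim 1 — $262: all of it applies to the deductible. Cost to member: $262. OOP to date $262.
Claim 2 — $3,812: $780 to deductible, leaving $3,032; 25% of $3,032 = $758. Member owes $1,538 (running OOP $1,800).
Claim 3 — $7,904: deductible met; 25% of $7,904 = $1,976. Cost to member: $1,976. OOP to date $3,776.

$1,976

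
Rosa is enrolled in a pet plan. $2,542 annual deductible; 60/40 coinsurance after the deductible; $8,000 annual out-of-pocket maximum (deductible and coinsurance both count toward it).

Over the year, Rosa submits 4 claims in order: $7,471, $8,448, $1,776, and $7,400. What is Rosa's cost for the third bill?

$107.20

Claim 1 ($7,471): deductible takes $2,542, $4,929 remains; 40% of $4,929 = $1,971.60. Owner pays $4,513.60; OOP now $4,513.60.
Claim 2 ($8,448): deductible already satisfied, so owner's share is 40% × $8,448 = $3,379.20. Owner owes $3,379.20 (running OOP $7,892.80).
Claim 3 ($1,776): 40% coinsurance on $1,776 = $710.40. Adding that to $7,892.80 gives $8,603.20, past the $8,000 cap; owner pays only $8,000 − $7,892.80 = $107.20.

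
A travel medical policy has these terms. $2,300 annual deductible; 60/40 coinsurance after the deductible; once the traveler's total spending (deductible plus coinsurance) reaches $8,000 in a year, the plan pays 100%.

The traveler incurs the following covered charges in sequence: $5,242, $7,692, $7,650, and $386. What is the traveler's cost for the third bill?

Claim 1 ($5,242): $2,300 to deductible, leaving $2,942; traveler's 40% is $1,176.80. Traveler owes $3,476.80 (running OOP $3,476.80).
Claim 2 ($7,692): 40% coinsurance on $7,692 = $3,076.80. Traveler pays $3,076.80; OOP now $6,553.60.
Claim 3 ($7,650): 40% coinsurance on $7,650 = $3,060. That would push OOP to $9,613.60, over the $8,000 cap, so traveler pays $8,000 − $6,553.60 = $1,446.40.

$1,446.40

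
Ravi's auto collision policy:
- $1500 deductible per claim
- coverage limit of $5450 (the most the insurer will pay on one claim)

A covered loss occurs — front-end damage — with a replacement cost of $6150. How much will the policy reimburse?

$4650

Subtract the deductible: $6150 − $1500 = $4650.
$4650 is within the $5450 limit, so the insurer pays $4650.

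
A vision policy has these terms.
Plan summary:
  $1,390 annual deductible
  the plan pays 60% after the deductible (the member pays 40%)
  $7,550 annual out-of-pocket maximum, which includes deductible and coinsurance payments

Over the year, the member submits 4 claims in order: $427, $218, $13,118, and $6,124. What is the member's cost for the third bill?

$5,694.20

Bill 1, $427: all of it applies to the deductible. Member owes $427 (running OOP $427).
Bill 2, $218: entire amount goes to the deductible. Member pays $218; OOP now $645.
Bill 3, $13,118: $745 to deductible, leaving $12,373; member's 40% is $4,949.20. Member pays $5,694.20; OOP now $6,339.20.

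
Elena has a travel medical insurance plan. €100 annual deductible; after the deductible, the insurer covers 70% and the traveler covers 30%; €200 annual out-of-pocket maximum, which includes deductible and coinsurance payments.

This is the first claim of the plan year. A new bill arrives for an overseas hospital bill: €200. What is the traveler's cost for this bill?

€130

Nothing has been paid toward the €100 deductible, so the first €100 of this charge is applied there.
The remaining €100 (= €200 − €100) moves to coinsurance.
Traveler's 30% share of €100 is €30.
That puts the traveler's cost at €100 + €30 = €130 before any cap.
Total out-of-pocket so far would be €0 + €130 = €130, below the €200 cap — no reduction.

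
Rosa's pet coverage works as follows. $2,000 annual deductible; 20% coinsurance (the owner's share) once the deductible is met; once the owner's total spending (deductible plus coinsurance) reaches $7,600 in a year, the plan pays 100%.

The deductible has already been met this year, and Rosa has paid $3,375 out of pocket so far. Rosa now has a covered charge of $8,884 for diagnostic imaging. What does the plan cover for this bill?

With the deductible met, the entire $8,884 is subject to coinsurance.
20% of $8,884 = $1,776.80 falls to the owner.
Total out-of-pocket so far would be $3,375 + $1,776.80 = $5,151.80, below the $7,600 cap — no reduction.
The plan picks up $8,884 − $1,776.80 = $7,107.20.

$7,107.20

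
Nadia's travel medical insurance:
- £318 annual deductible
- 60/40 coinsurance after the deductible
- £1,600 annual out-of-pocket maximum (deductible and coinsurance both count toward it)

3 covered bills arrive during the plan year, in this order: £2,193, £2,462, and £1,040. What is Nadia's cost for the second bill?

£532

Claim 1 (£2,193): £318 to deductible, leaving £1,875; traveler's 40% is £750. Traveler owes £1,068 (running OOP £1,068).
Claim 2 (£2,462): 40% coinsurance on £2,462 = £984.80. Adding that to £1,068 gives £2,052.80, past the £1,600 cap; traveler pays only £1,600 − £1,068 = £532.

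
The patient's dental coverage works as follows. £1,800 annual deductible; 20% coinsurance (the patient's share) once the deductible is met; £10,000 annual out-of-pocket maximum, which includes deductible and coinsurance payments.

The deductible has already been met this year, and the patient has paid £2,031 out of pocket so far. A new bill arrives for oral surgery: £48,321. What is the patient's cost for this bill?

£7,969

The deductible is already satisfied, so the full bill goes to coinsurance.
Coinsurance: £48,321 × 20% = £9,664.20.
Adding £9,664.20 to the £2,031 already spent would give £11,695.20, which exceeds the £10,000 cap; the patient pays just £10,000 − £2,031 = £7,969.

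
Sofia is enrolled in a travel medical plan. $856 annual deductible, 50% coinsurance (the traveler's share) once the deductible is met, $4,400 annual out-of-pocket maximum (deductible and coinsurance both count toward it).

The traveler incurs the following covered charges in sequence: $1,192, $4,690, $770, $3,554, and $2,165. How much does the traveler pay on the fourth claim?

$646

#1 ($1,192): $856 to deductible, leaving $336; 50% of $336 = $168. Traveler pays $1,024; OOP now $1,024.
#2 ($4,690): 50% coinsurance on $4,690 = $2,345. Traveler owes $2,345 (running OOP $3,369).
#3 ($770): deductible met; 50% of $770 = $385. Traveler pays $385; OOP now $3,754.
#4 ($3,554): deductible already satisfied, so traveler's share is 50% × $3,554 = $1,777. OOP would hit $5,531 > $4,400, so the cap limits the traveler to $4,400 − $3,754 = $646.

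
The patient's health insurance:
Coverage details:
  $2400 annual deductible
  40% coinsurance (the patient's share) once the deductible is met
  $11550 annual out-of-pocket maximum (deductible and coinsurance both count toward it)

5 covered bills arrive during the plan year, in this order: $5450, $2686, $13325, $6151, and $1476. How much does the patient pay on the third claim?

$5330

Claim 1 — $5450: deductible takes $2400, $3050 remains; patient's 40% is $1220. Cost to patient: $3620. OOP to date $3620.
Claim 2 — $2686: deductible already satisfied, so patient's share is 40% × $2686 = $1074.40. Patient owes $1074.40 (running OOP $4694.40).
Claim 3 — $13325: deductible already satisfied, so patient's share is 40% × $13325 = $5330. Patient pays $5330; OOP now $10024.40.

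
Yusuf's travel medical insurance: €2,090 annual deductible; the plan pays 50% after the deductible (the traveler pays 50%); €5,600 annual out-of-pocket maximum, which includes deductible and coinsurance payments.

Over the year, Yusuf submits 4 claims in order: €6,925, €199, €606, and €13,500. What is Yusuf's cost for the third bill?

#1 (€6,925): €2,090 to deductible, leaving €4,835; coinsurance €4,835 × 50% = €2,417.50. Traveler pays €4,507.50; OOP now €4,507.50.
#2 (€199): deductible already satisfied, so traveler's share is 50% × €199 = €99.50. Cost to traveler: €99.50. OOP to date €4,607.
#3 (€606): deductible already satisfied, so traveler's share is 50% × €606 = €303. Traveler owes €303 (running OOP €4,910).

€303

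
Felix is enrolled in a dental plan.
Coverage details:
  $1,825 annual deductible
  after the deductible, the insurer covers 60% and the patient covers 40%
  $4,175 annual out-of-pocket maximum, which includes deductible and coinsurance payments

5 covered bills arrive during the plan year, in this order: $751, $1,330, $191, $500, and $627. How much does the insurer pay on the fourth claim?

$300

Claim 1 — $751: entire amount goes to the deductible. Patient pays $751; OOP now $751. Insurer: $751 − $751 = $0.
Claim 2 — $1,330: deductible takes $1,074, $256 remains; patient's 40% is $102.40. Patient pays $1,176.40; OOP now $1,927.40. Insurer: $1,330 − $1,176.40 = $153.60.
Claim 3 — $191: deductible already satisfied, so patient's share is 40% × $191 = $76.40. Cost to patient: $76.40. OOP to date $2,003.80. Insurer: $191 − $76.40 = $114.60.
Claim 4 — $500: deductible met; 40% of $500 = $200. Cost to patient: $200. OOP to date $2,203.80. Insurer: $500 − $200 = $300.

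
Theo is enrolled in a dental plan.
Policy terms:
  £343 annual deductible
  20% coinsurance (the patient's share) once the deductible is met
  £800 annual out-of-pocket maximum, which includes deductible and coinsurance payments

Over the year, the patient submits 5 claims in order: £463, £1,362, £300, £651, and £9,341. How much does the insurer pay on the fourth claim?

£550.40

#1 (£463): £343 to deductible, leaving £120; 20% of £120 = £24. Patient pays £367; OOP now £367. Plan pays £463 − £367 = £96.
#2 (£1,362): 20% coinsurance on £1,362 = £272.40. Patient pays £272.40; OOP now £639.40. Insurer: £1,362 − £272.40 = £1,089.60.
#3 (£300): 20% coinsurance on £300 = £60. Patient pays £60; OOP now £699.40. Insurer: £300 − £60 = £240.
#4 (£651): deductible already satisfied, so patient's share is 20% × £651 = £130.20. Adding that to £699.40 gives £829.60, past the £800 cap; patient pays only £800 − £699.40 = £100.60. Plan pays £651 − £100.60 = £550.40.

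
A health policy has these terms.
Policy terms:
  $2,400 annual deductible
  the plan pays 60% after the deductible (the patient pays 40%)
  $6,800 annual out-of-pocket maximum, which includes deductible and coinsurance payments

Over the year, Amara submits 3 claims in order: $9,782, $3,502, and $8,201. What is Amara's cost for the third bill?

Claim 1 — $9,782: deductible takes $2,400, $7,382 remains; coinsurance $7,382 × 40% = $2,952.80. Patient pays $5,352.80; OOP now $5,352.80.
Claim 2 — $3,502: 40% coinsurance on $3,502 = $1,400.80. Patient pays $1,400.80; OOP now $6,753.60.
Claim 3 — $8,201: deductible met; 40% of $8,201 = $3,280.40. That would push OOP to $10,034, over the $6,800 cap, so patient pays $6,800 − $6,753.60 = $46.40.

$46.40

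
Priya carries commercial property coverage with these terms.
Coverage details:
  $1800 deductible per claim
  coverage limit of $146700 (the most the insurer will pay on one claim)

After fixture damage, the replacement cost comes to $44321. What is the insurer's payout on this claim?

$42521

Less the $1800 deductible: $44321 − $1800 = $42521.
That's under the $146700 cap, so the insurer reimburses the full $42521.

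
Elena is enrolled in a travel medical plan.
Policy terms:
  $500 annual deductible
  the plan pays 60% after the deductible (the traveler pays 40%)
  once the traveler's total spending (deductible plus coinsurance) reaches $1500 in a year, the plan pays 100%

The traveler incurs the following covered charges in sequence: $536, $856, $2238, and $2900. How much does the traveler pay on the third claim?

Bill 1, $536: deductible takes $500, $36 remains; traveler's 40% is $14.40. Traveler owes $514.40 (running OOP $514.40).
Bill 2, $856: 40% coinsurance on $856 = $342.40. Traveler owes $342.40 (running OOP $856.80).
Bill 3, $2238: 40% coinsurance on $2238 = $895.20. Adding that to $856.80 gives $1752, past the $1500 cap; traveler pays only $1500 − $856.80 = $643.20.

$643.20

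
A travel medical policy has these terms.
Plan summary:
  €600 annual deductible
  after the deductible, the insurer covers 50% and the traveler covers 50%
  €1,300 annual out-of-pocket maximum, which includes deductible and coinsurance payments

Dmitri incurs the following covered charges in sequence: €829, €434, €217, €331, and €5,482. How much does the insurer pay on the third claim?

€108.50

Claim 1 (€829): €600 to deductible, leaving €229; coinsurance €229 × 50% = €114.50. Traveler owes €714.50 (running OOP €714.50). Insurer: €829 − €714.50 = €114.50.
Claim 2 (€434): deductible already satisfied, so traveler's share is 50% × €434 = €217. Cost to traveler: €217. OOP to date €931.50. Insurer: €434 − €217 = €217.
Claim 3 (€217): deductible met; 50% of €217 = €108.50. Cost to traveler: €108.50. OOP to date €1,040. Plan pays €217 − €108.50 = €108.50.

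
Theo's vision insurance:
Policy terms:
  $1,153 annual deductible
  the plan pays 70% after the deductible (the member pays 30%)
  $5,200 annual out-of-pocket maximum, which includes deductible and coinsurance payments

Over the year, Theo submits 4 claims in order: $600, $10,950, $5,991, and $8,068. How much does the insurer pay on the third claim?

$5,063.10

Claim 1 — $600: entire amount goes to the deductible. Member pays $600; OOP now $600. Plan pays $600 − $600 = $0.
Claim 2 — $10,950: $553 to deductible, leaving $10,397; member's 30% is $3,119.10. Member owes $3,672.10 (running OOP $4,272.10). Insurer: $10,950 − $3,672.10 = $7,277.90.
Claim 3 — $5,991: deductible met; 30% of $5,991 = $1,797.30. That would push OOP to $6,069.40, over the $5,200 cap, so member pays $5,200 − $4,272.10 = $927.90. Insurer: $5,991 − $927.90 = $5,063.10.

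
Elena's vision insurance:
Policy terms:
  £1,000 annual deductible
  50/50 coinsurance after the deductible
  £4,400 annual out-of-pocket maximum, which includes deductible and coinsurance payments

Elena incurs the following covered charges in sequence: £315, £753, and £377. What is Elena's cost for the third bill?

#1 (£315): fully absorbed by the deductible. Member owes £315 (running OOP £315).
#2 (£753): £685 to deductible, leaving £68; coinsurance £68 × 50% = £34. Cost to member: £719. OOP to date £1,034.
#3 (£377): 50% coinsurance on £377 = £188.50. Member owes £188.50 (running OOP £1,222.50).

£188.50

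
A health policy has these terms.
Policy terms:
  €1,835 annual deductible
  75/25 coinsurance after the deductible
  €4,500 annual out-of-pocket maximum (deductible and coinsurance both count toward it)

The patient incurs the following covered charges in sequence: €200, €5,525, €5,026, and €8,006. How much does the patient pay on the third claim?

€1,256.50

#1 (€200): fully absorbed by the deductible. Patient pays €200; OOP now €200.
#2 (€5,525): deductible takes €1,635, €3,890 remains; patient's 25% is €972.50. Patient pays €2,607.50; OOP now €2,807.50.
#3 (€5,026): 25% coinsurance on €5,026 = €1,256.50. Patient pays €1,256.50; OOP now €4,064.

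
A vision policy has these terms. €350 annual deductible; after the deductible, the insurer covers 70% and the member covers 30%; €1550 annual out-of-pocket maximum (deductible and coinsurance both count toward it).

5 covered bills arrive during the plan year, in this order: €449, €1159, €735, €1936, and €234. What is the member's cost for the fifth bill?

€21.30

Claim 1 — €449: €350 to deductible, leaving €99; member's 30% is €29.70. Member owes €379.70 (running OOP €379.70).
Claim 2 — €1159: 30% coinsurance on €1159 = €347.70. Cost to member: €347.70. OOP to date €727.40.
Claim 3 — €735: deductible already satisfied, so member's share is 30% × €735 = €220.50. Member owes €220.50 (running OOP €947.90).
Claim 4 — €1936: 30% coinsurance on €1936 = €580.80. Cost to member: €580.80. OOP to date €1528.70.
Claim 5 — €234: deductible already satisfied, so member's share is 30% × €234 = €70.20. That would push OOP to €1598.90, over the €1550 cap, so member pays €1550 − €1528.70 = €21.30.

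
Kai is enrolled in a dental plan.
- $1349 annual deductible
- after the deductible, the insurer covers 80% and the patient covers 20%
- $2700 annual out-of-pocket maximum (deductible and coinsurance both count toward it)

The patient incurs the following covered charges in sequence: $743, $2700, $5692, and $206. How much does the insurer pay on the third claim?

Claim 1 ($743): fully absorbed by the deductible. Cost to patient: $743. OOP to date $743. Plan pays $743 − $743 = $0.
Claim 2 ($2700): deductible takes $606, $2094 remains; 20% of $2094 = $418.80. Patient pays $1024.80; OOP now $1767.80. Plan pays $2700 − $1024.80 = $1675.20.
Claim 3 ($5692): 20% coinsurance on $5692 = $1138.40. Adding that to $1767.80 gives $2906.20, past the $2700 cap; patient pays only $2700 − $1767.80 = $932.20. Insurer: $5692 − $932.20 = $4759.80.

$4759.80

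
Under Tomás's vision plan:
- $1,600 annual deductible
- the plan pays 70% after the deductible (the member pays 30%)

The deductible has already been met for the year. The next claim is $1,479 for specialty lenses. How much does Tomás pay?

$443.70

The deductible is already satisfied, so the full bill goes to coinsurance.
30% of $1,479 = $443.70 falls to the member.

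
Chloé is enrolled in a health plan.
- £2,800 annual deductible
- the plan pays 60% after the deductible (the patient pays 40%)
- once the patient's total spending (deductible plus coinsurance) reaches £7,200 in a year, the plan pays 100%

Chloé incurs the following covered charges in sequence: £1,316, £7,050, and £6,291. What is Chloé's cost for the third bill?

Claim 1 (£1,316): fully absorbed by the deductible. Cost to patient: £1,316. OOP to date £1,316.
Claim 2 (£7,050): £1,484 to deductible, leaving £5,566; 40% of £5,566 = £2,226.40. Patient owes £3,710.40 (running OOP £5,026.40).
Claim 3 (£6,291): deductible already satisfied, so patient's share is 40% × £6,291 = £2,516.40. Adding that to £5,026.40 gives £7,542.80, past the £7,200 cap; patient pays only £7,200 − £5,026.40 = £2,173.60.

£2,173.60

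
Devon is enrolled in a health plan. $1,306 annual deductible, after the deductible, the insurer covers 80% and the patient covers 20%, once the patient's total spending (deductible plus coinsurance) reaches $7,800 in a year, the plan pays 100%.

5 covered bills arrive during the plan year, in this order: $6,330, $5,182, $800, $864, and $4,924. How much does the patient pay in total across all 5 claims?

Claim 1 ($6,330): $1,306 to deductible, leaving $5,024; patient's 20% is $1,004.80. Cost to patient: $2,310.80. OOP to date $2,310.80.
Claim 2 ($5,182): deductible met; 20% of $5,182 = $1,036.40. Cost to patient: $1,036.40. OOP to date $3,347.20.
Claim 3 ($800): 20% coinsurance on $800 = $160. Patient owes $160 (running OOP $3,507.20).
Claim 4 ($864): deductible met; 20% of $864 = $172.80. Patient pays $172.80; OOP now $3,680.
Claim 5 ($4,924): deductible already satisfied, so patient's share is 20% × $4,924 = $984.80. Cost to patient: $984.80. OOP to date $4,664.80.
Summing the patient's payments: $2,310.80 + $1,036.40 + $160 + $172.80 + $984.80 = $4,664.80.

$4,664.80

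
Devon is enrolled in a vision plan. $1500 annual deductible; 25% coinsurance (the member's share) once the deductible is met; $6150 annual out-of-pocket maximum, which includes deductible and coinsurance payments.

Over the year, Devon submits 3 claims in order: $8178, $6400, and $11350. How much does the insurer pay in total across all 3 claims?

#1 ($8178): $1500 to deductible, leaving $6678; member's 25% is $1669.50. Cost to member: $3169.50. OOP to date $3169.50. Insurer: $8178 − $3169.50 = $5008.50.
#2 ($6400): deductible met; 25% of $6400 = $1600. Cost to member: $1600. OOP to date $4769.50. Plan pays $6400 − $1600 = $4800.
#3 ($11350): deductible already satisfied, so member's share is 25% × $11350 = $2837.50. That would push OOP to $7607, over the $6150 cap, so member pays $6150 − $4769.50 = $1380.50. Insurer: $11350 − $1380.50 = $9969.50.
Insurer total = bills − member's total = $25928 − $6150 = $19778.

$19778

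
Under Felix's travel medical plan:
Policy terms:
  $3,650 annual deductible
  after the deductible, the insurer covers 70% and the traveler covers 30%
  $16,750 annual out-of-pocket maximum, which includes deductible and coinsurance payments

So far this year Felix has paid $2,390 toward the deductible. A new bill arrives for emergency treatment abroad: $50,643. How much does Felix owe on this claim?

Deductible still to meet: $3,650 − $2,390 = $1,260.
The remaining $49,383 (= $50,643 − $1,260) moves to coinsurance.
Coinsurance: $49,383 × 30% = $14,814.90.
That puts the traveler's cost at $1,260 + $14,814.90 = $16,074.90 before any cap.
That would bring total out-of-pocket to $18,464.90, past the $16,750 cap. The traveler is capped at $16,750 − $2,390 = $14,360 on this claim.

$14,360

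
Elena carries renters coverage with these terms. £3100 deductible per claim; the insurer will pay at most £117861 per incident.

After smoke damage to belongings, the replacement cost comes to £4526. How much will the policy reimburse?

After the deductible, £4526 − £3100 = £1426 remains.
£1426 ≤ £117861, so the limit doesn't bind; insurer pays £1426.

£1426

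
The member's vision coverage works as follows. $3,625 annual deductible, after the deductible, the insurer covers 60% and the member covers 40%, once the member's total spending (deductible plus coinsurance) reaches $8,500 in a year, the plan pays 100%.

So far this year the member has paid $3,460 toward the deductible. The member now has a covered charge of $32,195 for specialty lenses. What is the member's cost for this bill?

Deductible still to meet: $3,625 − $3,460 = $165.
After the $165 deductible portion, $32,195 − $165 = $32,030 is subject to coinsurance.
Coinsurance: $32,030 × 40% = $12,812.
Member responsibility before any cap: $165 + $12,812 = $12,977.
Adding $12,977 to the $3,460 already spent would give $16,437, which exceeds the $8,500 cap; the member pays just $8,500 − $3,460 = $5,040.

$5,040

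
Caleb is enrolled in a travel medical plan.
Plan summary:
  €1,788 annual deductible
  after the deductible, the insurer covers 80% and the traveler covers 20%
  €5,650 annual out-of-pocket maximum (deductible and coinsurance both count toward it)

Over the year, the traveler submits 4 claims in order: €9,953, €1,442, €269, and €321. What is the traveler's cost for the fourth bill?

Claim 1 — €9,953: €1,788 to deductible, leaving €8,165; 20% of €8,165 = €1,633. Traveler pays €3,421; OOP now €3,421.
Claim 2 — €1,442: deductible met; 20% of €1,442 = €288.40. Traveler owes €288.40 (running OOP €3,709.40).
Claim 3 — €269: 20% coinsurance on €269 = €53.80. Cost to traveler: €53.80. OOP to date €3,763.20.
Claim 4 — €321: deductible already satisfied, so traveler's share is 20% × €321 = €64.20. Traveler pays €64.20; OOP now €3,827.40.

€64.20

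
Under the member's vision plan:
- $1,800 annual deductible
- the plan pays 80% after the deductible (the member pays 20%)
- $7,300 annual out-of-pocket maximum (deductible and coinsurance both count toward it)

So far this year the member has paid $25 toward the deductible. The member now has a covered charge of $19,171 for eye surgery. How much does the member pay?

$25 of the $1,800 deductible is already met, leaving $1,775.
That leaves $19,171 − $1,775 = $17,396 for coinsurance.
Coinsurance: $17,396 × 20% = $3,479.20.
So the member owes $1,775 + $3,479.20 = $5,254.20 before any cap.
Year-to-date out-of-pocket becomes $25 + $5,254.20 = $5,279.20, still under the $7,300 maximum, so no cap applies.

$5,254.20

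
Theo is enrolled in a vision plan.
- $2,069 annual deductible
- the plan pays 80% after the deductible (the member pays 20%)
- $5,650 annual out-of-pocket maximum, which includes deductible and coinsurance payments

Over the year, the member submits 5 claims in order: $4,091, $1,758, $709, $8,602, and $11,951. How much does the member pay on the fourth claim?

$1,720.40

Claim 1 ($4,091): $2,069 finishes the deductible; $2,022 goes to coinsurance; member's 20% is $404.40. Member pays $2,473.40; OOP now $2,473.40.
Claim 2 ($1,758): 20% coinsurance on $1,758 = $351.60. Cost to member: $351.60. OOP to date $2,825.
Claim 3 ($709): 20% coinsurance on $709 = $141.80. Member pays $141.80; OOP now $2,966.80.
Claim 4 ($8,602): deductible met; 20% of $8,602 = $1,720.40. Cost to member: $1,720.40. OOP to date $4,687.20.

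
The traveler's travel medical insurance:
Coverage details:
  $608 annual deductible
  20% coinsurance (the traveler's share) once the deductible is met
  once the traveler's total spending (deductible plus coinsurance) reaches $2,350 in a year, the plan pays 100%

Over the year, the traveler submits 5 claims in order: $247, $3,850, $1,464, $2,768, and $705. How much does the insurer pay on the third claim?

$1,171.20

Claim 1 — $247: fully absorbed by the deductible. Traveler owes $247 (running OOP $247). Insurer: $247 − $247 = $0.
Claim 2 — $3,850: $361 finishes the deductible; $3,489 goes to coinsurance; traveler's 20% is $697.80. Traveler pays $1,058.80; OOP now $1,305.80. Plan pays $3,850 − $1,058.80 = $2,791.20.
Claim 3 — $1,464: deductible already satisfied, so traveler's share is 20% × $1,464 = $292.80. Cost to traveler: $292.80. OOP to date $1,598.60. Insurer: $1,464 − $292.80 = $1,171.20.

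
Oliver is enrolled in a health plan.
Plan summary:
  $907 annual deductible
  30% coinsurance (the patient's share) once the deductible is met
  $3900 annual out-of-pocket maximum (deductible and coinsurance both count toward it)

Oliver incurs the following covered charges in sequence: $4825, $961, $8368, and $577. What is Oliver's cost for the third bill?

$1529.30

Claim 1 — $4825: $907 finishes the deductible; $3918 goes to coinsurance; patient's 30% is $1175.40. Patient pays $2082.40; OOP now $2082.40.
Claim 2 — $961: 30% coinsurance on $961 = $288.30. Cost to patient: $288.30. OOP to date $2370.70.
Claim 3 — $8368: deductible already satisfied, so patient's share is 30% × $8368 = $2510.40. OOP would hit $4881.10 > $3900, so the cap limits the patient to $3900 − $2370.70 = $1529.30.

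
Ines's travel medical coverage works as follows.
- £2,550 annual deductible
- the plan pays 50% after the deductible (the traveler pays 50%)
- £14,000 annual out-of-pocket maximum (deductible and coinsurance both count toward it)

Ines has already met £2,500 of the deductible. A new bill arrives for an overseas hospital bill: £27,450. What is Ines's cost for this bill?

£2,500 of the £2,550 deductible is already met, leaving £50.
That leaves £27,450 − £50 = £27,400 for coinsurance.
Coinsurance: £27,400 × 50% = £13,700.
That puts the traveler's cost at £50 + £13,700 = £13,750 before any cap.
Adding £13,750 to the £2,500 already spent would give £16,250, which exceeds the £14,000 cap; the traveler pays just £14,000 − £2,500 = £11,500.

£11,500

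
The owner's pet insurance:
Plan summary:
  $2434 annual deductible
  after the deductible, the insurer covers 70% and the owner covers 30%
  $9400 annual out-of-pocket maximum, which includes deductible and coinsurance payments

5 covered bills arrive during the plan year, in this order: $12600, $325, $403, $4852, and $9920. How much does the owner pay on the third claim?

$120.90

Claim 1 ($12600): $2434 finishes the deductible; $10166 goes to coinsurance; 30% of $10166 = $3049.80. Owner owes $5483.80 (running OOP $5483.80).
Claim 2 ($325): 30% coinsurance on $325 = $97.50. Cost to owner: $97.50. OOP to date $5581.30.
Claim 3 ($403): 30% coinsurance on $403 = $120.90. Cost to owner: $120.90. OOP to date $5702.20.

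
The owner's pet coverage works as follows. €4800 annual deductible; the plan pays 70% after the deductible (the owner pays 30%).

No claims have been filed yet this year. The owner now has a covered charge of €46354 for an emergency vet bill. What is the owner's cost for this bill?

The full €4800 deductible is still open; €4800 of this bill applies to it.
The remaining €41554 (= €46354 − €4800) moves to coinsurance.
Owner's 30% share of €41554 is €12466.20.
Owner responsibility: €4800 + €12466.20 = €17266.20.

€17266.20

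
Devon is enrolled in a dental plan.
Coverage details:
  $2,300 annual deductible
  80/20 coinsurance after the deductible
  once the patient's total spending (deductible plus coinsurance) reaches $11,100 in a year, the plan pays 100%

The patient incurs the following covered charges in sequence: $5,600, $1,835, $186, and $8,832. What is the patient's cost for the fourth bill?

Claim 1 — $5,600: $2,300 finishes the deductible; $3,300 goes to coinsurance; coinsurance $3,300 × 20% = $660. Cost to patient: $2,960. OOP to date $2,960.
Claim 2 — $1,835: 20% coinsurance on $1,835 = $367. Patient owes $367 (running OOP $3,327).
Claim 3 — $186: deductible met; 20% of $186 = $37.20. Patient pays $37.20; OOP now $3,364.20.
Claim 4 — $8,832: deductible already satisfied, so patient's share is 20% × $8,832 = $1,766.40. Patient pays $1,766.40; OOP now $5,130.60.

$1,766.40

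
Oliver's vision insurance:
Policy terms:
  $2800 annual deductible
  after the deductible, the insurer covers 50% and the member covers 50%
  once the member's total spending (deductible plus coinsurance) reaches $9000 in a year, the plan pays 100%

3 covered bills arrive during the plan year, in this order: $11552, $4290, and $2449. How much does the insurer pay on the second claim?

Claim 1 ($11552): $2800 to deductible, leaving $8752; coinsurance $8752 × 50% = $4376. Member owes $7176 (running OOP $7176). Insurer: $11552 − $7176 = $4376.
Claim 2 ($4290): deductible already satisfied, so member's share is 50% × $4290 = $2145. OOP would hit $9321 > $9000, so the cap limits the member to $9000 − $7176 = $1824. Insurer: $4290 − $1824 = $2466.

$2466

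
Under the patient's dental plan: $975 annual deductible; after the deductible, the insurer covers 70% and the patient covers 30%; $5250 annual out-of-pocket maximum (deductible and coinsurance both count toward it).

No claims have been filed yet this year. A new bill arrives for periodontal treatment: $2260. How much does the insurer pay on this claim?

Nothing has been paid toward the $975 deductible, so the first $975 of this charge is applied there.
The remaining $1285 (= $2260 − $975) moves to coinsurance.
30% of $1285 = $385.50 falls to the patient.
That puts the patient's cost at $975 + $385.50 = $1360.50 before any cap.
Year-to-date out-of-pocket becomes $0 + $1360.50 = $1360.50, still under the $5250 maximum, so no cap applies.
The plan picks up $2260 − $1360.50 = $899.50.

$899.50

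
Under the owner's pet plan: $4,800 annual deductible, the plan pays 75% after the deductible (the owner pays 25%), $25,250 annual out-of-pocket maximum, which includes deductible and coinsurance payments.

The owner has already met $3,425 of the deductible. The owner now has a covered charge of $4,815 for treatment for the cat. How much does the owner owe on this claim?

$2,235

Remaining deductible: $4,800 − $3,425 = $1,375.
The remaining $3,440 (= $4,815 − $1,375) moves to coinsurance.
Owner's 25% share of $3,440 is $860.
That puts the owner's cost at $1,375 + $860 = $2,235 before any cap.
Total out-of-pocket so far would be $3,425 + $2,235 = $5,660, below the $25,250 cap — no reduction.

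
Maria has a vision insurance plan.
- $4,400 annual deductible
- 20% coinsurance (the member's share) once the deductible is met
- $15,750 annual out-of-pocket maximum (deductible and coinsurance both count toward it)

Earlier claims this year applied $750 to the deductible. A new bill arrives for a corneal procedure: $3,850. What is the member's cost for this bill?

$3,690

$750 of the $4,400 deductible is already met, leaving $3,650.
That leaves $3,850 − $3,650 = $200 for coinsurance.
Coinsurance: $200 × 20% = $40.
So the member owes $3,650 + $40 = $3,690 before any cap.
Total out-of-pocket so far would be $750 + $3,690 = $4,440, below the $15,750 cap — no reduction.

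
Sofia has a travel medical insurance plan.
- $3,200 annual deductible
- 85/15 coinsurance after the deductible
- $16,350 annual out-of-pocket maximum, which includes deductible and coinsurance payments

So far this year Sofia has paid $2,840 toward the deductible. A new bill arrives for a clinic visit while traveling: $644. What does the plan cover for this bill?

$241.40

Remaining deductible: $3,200 − $2,840 = $360.
That leaves $644 − $360 = $284 for coinsurance.
Traveler's 15% share of $284 is $42.60.
That puts the traveler's cost at $360 + $42.60 = $402.60 before any cap.
Total out-of-pocket so far would be $2,840 + $402.60 = $3,242.60, below the $16,350 cap — no reduction.
The insurer covers the remainder: $644 − $402.60 = $241.40.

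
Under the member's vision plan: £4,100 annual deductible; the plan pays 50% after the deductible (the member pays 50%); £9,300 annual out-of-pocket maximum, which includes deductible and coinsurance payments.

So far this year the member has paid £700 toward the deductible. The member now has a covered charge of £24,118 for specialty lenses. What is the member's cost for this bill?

Deductible still to meet: £4,100 − £700 = £3,400.
The remaining £20,718 (= £24,118 − £3,400) moves to coinsurance.
50% of £20,718 = £10,359 falls to the member.
That puts the member's cost at £3,400 + £10,359 = £13,759 before any cap.
Year-to-date out-of-pocket would reach £700 + £13,759 = £14,459, above the £9,300 maximum, so the member pays only £9,300 − £700 = £8,600.

£8,600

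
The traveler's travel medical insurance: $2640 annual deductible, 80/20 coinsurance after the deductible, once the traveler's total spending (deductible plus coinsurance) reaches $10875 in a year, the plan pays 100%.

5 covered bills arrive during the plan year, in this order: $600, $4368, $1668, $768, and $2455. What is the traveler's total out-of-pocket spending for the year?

$4083.80

Claim 1 ($600): fully absorbed by the deductible. Cost to traveler: $600. OOP to date $600.
Claim 2 ($4368): $2040 to deductible, leaving $2328; coinsurance $2328 × 20% = $465.60. Traveler owes $2505.60 (running OOP $3105.60).
Claim 3 ($1668): 20% coinsurance on $1668 = $333.60. Traveler pays $333.60; OOP now $3439.20.
Claim 4 ($768): deductible already satisfied, so traveler's share is 20% × $768 = $153.60. Cost to traveler: $153.60. OOP to date $3592.80.
Claim 5 ($2455): deductible already satisfied, so traveler's share is 20% × $2455 = $491. Traveler owes $491 (running OOP $4083.80).
Total paid by the traveler: $600 + $2505.60 + $333.60 + $153.60 + $491 = $4083.80.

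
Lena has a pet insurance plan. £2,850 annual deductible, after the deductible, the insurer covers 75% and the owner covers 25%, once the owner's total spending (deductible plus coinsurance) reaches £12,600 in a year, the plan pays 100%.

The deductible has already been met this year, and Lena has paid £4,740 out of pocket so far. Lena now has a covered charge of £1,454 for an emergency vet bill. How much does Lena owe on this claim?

The deductible is already satisfied, so the full bill goes to coinsurance.
Coinsurance: £1,454 × 25% = £363.50.
Cumulative spending £4,740 + £363.50 = £5,103.50 stays under the £12,600 maximum.

£363.50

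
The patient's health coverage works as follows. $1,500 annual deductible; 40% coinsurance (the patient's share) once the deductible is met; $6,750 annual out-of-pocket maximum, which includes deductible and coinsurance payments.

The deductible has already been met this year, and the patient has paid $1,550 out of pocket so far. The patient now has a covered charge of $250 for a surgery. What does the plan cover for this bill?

$150

The deductible is already satisfied, so the full bill goes to coinsurance.
Coinsurance: $250 × 40% = $100.
Total out-of-pocket so far would be $1,550 + $100 = $1,650, below the $6,750 cap — no reduction.
The insurer covers the remainder: $250 − $100 = $150.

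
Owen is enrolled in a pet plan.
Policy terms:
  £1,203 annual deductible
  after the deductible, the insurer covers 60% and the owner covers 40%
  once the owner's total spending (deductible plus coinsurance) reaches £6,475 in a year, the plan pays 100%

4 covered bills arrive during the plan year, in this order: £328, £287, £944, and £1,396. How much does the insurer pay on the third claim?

Claim 1 — £328: fully absorbed by the deductible. Owner owes £328 (running OOP £328). Insurer: £328 − £328 = £0.
Claim 2 — £287: entire amount goes to the deductible. Owner owes £287 (running OOP £615). Plan pays £287 − £287 = £0.
Claim 3 — £944: £588 to deductible, leaving £356; owner's 40% is £142.40. Owner owes £730.40 (running OOP £1,345.40). Plan pays £944 − £730.40 = £213.60.

£213.60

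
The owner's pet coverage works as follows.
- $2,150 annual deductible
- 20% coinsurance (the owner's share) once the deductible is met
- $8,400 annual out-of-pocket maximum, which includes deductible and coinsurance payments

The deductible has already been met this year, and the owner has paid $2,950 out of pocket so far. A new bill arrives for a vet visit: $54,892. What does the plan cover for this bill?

$49,442

With the deductible met, the entire $54,892 is subject to coinsurance.
Owner's 20% share of $54,892 is $10,978.40.
Adding $10,978.40 to the $2,950 already spent would give $13,928.40, which exceeds the $8,400 cap; the owner pays just $8,400 − $2,950 = $5,450.
Insurer pays the balance: $54,892 − $5,450 = $49,442.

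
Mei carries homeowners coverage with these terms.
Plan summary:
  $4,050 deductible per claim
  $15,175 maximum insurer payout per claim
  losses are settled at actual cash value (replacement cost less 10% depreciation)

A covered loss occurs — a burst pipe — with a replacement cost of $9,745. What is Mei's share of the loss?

$5,024.50

Depreciate 10%: the covered value is $9,745 × 0.9 = $8,770.50.
After the deductible, $8,770.50 − $4,050 = $4,720.50 remains.
That's under the $15,175 cap, so the insurer reimburses the full $4,720.50.
Homeowner's share is the uncovered remainder: $9,745 − $4,720.50 = $5,024.50.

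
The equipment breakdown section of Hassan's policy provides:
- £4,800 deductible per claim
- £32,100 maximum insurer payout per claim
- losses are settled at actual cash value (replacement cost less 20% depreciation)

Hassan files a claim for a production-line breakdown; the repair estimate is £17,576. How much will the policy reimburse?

£9,260.80

Depreciate 20%: the covered value is £17,576 × 0.8 = £14,060.80.
Subtract the deductible: £14,060.80 − £4,800 = £9,260.80.
£9,260.80 is within the £32,100 limit, so the insurer pays £9,260.80.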